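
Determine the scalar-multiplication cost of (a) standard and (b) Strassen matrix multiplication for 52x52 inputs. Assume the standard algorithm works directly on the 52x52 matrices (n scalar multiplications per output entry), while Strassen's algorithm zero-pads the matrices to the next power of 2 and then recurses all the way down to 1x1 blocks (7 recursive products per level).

Matrix multiplication for 52x52 matrices:

Strassen's algorithm requires power-of-2 dimensions. Pad 52x52 to 64x64 (next power of 2).

Standard algorithm: 52^3 = 140608 multiplications
Strassen's algorithm: 7^(log2(64)) = 7^6 = 117649 multiplications
Savings: 140608 - 117649 = 22959 multiplications

Standard: 140608 multiplications (52^3). Strassen: 117649 multiplications (7^6, after padding to 64x64). Strassen reduces 8 recursive multiplications to 7 at each level.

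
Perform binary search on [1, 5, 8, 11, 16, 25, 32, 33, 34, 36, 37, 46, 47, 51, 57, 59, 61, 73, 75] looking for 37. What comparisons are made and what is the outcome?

Binary search for 37 in [1, 5, 8, 11, 16, 25, 32, 33, 34, 36, 37, 46, 47, 51, 57, 59, 61, 73, 75]:

lo=0, hi=18, mid=9, arr[mid]=36 -> 36 < 37, search right half
lo=10, hi=18, mid=14, arr[mid]=57 -> 57 > 37, search left half
lo=10, hi=13, mid=11, arr[mid]=46 -> 46 > 37, search left half
lo=10, hi=10, mid=10, arr[mid]=37 -> Found target at index 10!

Binary search finds 37 at index 10 after 4 comparisons. The search repeatedly halves the search space by comparing with the middle element.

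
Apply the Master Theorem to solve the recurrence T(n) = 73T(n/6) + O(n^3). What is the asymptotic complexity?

Master Theorem for T(n) = 73T(n/6) + O(n^3):

a = 73, b = 6, c = 3
log_b(a) = log_6(73) = 2.3946

Case 3: c = 3 > log_6(73) = 2.3946
T(n) = O(n^3) = O(n^3)

For T(n) = 73T(n/6) + O(n^3): log_6(73) = 2.3946. This is Case 3 of the Master Theorem (c > log_b(a), work dominated by root), giving O(n^3).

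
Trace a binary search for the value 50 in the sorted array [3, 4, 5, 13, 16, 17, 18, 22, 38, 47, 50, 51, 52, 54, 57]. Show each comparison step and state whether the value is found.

Binary search for 50 in [3, 4, 5, 13, 16, 17, 18, 22, 38, 47, 50, 51, 52, 54, 57]:

lo=0, hi=14, mid=7, arr[mid]=22 -> 22 < 50, search right half
lo=8, hi=14, mid=11, arr[mid]=51 -> 51 > 50, search left half
lo=8, hi=10, mid=9, arr[mid]=47 -> 47 < 50, search right half
lo=10, hi=10, mid=10, arr[mid]=50 -> Found target at index 10!

Binary search finds 50 at index 10 after 4 comparisons. The search repeatedly halves the search space by comparing with the middle element.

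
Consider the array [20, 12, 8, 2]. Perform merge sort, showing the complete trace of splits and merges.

Merge sort trace:

Split: [20, 12, 8, 2] -> [20, 12] and [8, 2]
  Split: [20, 12] -> [20] and [12]
  Merge: [20] + [12] -> [12, 20]
  Split: [8, 2] -> [8] and [2]
  Merge: [8] + [2] -> [2, 8]
Merge: [12, 20] + [2, 8] -> [2, 8, 12, 20]

Final sorted array: [2, 8, 12, 20]

The merge sort proceeds by recursively splitting the array and merging sorted halves.
After all merges, the sorted array is [2, 8, 12, 20].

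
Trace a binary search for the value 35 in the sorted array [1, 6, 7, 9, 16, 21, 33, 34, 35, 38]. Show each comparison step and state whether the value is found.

Binary search for 35 in [1, 6, 7, 9, 16, 21, 33, 34, 35, 38]:

lo=0, hi=9, mid=4, arr[mid]=16 -> 16 < 35, search right half
lo=5, hi=9, mid=7, arr[mid]=34 -> 34 < 35, search right half
lo=8, hi=9, mid=8, arr[mid]=35 -> Found target at index 8!

Binary search finds 35 at index 8 after 3 comparisons. The search repeatedly halves the search space by comparing with the middle element.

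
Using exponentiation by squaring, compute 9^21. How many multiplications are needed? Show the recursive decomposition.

Computing 9^21 by squaring (build up from 9^1; each line after the first costs one multiplication):

9^1 = 9
9^2 = (9^1)^2 = 9^2 = 81
9^4 = (9^2)^2 = 81^2 = 6561
9^5 = 9 * 9^4 = 9 * 6561 = 59049
9^10 = (9^5)^2 = 59049^2 = 3486784401
9^20 = (9^10)^2 = 3486784401^2 = 12157665459056928801
9^21 = 9 * 9^20 = 9 * 12157665459056928801 = 109418989131512359209

Result: 109418989131512359209
Multiplications needed: 6 (6 lines after 9^1)

9^21 = 109418989131512359209. Using exponentiation by squaring, this requires 6 multiplications. The key idea: if the exponent is even, square the half-power; if odd, multiply by the base once.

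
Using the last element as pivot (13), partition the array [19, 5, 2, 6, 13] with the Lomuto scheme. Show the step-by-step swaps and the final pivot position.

Lomuto partition with pivot = 13:

Initial array: [19, 5, 2, 6, 13]

arr[0]=19 > 13: no swap
arr[1]=5 <= 13: swap with position 0, array becomes [5, 19, 2, 6, 13]
arr[2]=2 <= 13: swap with position 1, array becomes [5, 2, 19, 6, 13]
arr[3]=6 <= 13: swap with position 2, array becomes [5, 2, 6, 19, 13]

Place pivot at position 3: [5, 2, 6, 13, 19]
Pivot position: 3

After partitioning with pivot 13, the array becomes [5, 2, 6, 13, 19]. The pivot is placed at index 3. All elements to the left of the pivot are <= 13, and all elements to the right are > 13.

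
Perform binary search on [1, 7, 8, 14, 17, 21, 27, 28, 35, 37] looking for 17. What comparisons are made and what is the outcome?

Binary search for 17 in [1, 7, 8, 14, 17, 21, 27, 28, 35, 37]:

lo=0, hi=9, mid=4, arr[mid]=17 -> Found target at index 4!

Binary search finds 17 at index 4 after 1 comparisons. The search repeatedly halves the search space by comparing with the middle element.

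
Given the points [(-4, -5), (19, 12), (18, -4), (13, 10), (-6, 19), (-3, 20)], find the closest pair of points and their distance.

Computing all pairwise distances among 6 points:

d((-4, -5), (19, 12)) = 28.6007
d((-4, -5), (18, -4)) = 22.0227
d((-4, -5), (13, 10)) = 22.6716
d((-4, -5), (-6, 19)) = 24.0832
d((-4, -5), (-3, 20)) = 25.02
d((19, 12), (18, -4)) = 16.0312
d((19, 12), (13, 10)) = 6.3246
d((19, 12), (-6, 19)) = 25.9615
d((19, 12), (-3, 20)) = 23.4094
d((18, -4), (13, 10)) = 14.8661
d((18, -4), (-6, 19)) = 33.2415
d((18, -4), (-3, 20)) = 31.8904
d((13, 10), (-6, 19)) = 21.0238
d((13, 10), (-3, 20)) = 18.868
d((-6, 19), (-3, 20)) = 3.1623 <-- minimum

Closest pair: (-6, 19) and (-3, 20) with distance 3.1623

The closest pair is (-6, 19) and (-3, 20) with Euclidean distance 3.1623. For 6 points, brute-force pairwise comparison is shown above. For large n, the divide-and-conquer algorithm (sort by x, recurse on halves, check the dividing strip) achieves O(n log n).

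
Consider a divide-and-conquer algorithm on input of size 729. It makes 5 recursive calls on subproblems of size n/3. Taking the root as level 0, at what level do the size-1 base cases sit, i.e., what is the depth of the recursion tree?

For divide and conquer with division factor 3:

Problem sizes at each level:
Level 0: 729
Level 1: 243
Level 2: 81
Level 3: 27
Level 4: 9
Level 5: 3
Level 6: 1

The root is level 0 and the size-1 base case is level 6 (the tree spans levels 0 through 6, i.e. 7 levels counting the root), so the depth is the number of divisions: log_3(729) = 6

The recursion tree depth is log_3(729) = 6. At each level, the problem size is divided by 3, so it takes 6 divisions to reduce to a base case of size 1. The algorithm makes 5 recursive calls at each level.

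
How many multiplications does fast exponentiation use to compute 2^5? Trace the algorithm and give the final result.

Computing 2^5 by squaring (build up from 2^1; each line after the first costs one multiplication):

2^1 = 2
2^2 = (2^1)^2 = 2^2 = 4
2^4 = (2^2)^2 = 4^2 = 16
2^5 = 2 * 2^4 = 2 * 16 = 32

Result: 32
Multiplications needed: 3 (3 lines after 2^1)

2^5 = 32. Using exponentiation by squaring, this requires 3 multiplications. The key idea: if the exponent is even, square the half-power; if odd, multiply by the base once.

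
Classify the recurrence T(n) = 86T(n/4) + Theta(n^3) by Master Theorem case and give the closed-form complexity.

Master Theorem for T(n) = 86T(n/4) + O(n^3):

a = 86, b = 4, c = 3
log_b(a) = log_4(86) = 3.2131

Case 1: c = 3 < log_4(86) = 3.2131
T(n) = O(n^(log_4 86))

For T(n) = 86T(n/4) + O(n^3): log_4(86) = 3.2131. This is Case 1 of the Master Theorem (c < log_b(a), work dominated by leaves), giving O(n^(log_4 86)).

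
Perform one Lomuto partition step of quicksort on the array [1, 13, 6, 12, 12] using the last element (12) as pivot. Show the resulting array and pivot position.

Lomuto partition with pivot = 12:

Initial array: [1, 13, 6, 12, 12]

arr[0]=1 <= 12: swap with position 0, array becomes [1, 13, 6, 12, 12]
arr[1]=13 > 12: no swap
arr[2]=6 <= 12: swap with position 1, array becomes [1, 6, 13, 12, 12]
arr[3]=12 <= 12: swap with position 2, array becomes [1, 6, 12, 13, 12]

Place pivot at position 3: [1, 6, 12, 12, 13]
Pivot position: 3

After partitioning with pivot 12, the array becomes [1, 6, 12, 12, 13]. The pivot is placed at index 3. All elements to the left of the pivot are <= 12, and all elements to the right are > 12.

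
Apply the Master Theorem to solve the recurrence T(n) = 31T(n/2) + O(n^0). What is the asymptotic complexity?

Master Theorem for T(n) = 31T(n/2) + O(n^0):

a = 31, b = 2, c = 0
log_b(a) = log_2(31) = 4.9542

Case 1: c = 0 < log_2(31) = 4.9542
T(n) = O(n^(log_2 31))

For T(n) = 31T(n/2) + O(n^0): log_2(31) = 4.9542. This is Case 1 of the Master Theorem (c < log_b(a), work dominated by leaves), giving O(n^(log_2 31)).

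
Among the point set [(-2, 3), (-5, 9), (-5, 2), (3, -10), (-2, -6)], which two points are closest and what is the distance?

Computing all pairwise distances among 5 points:

d((-2, 3), (-5, 9)) = 6.7082
d((-2, 3), (-5, 2)) = 3.1623 <-- minimum
d((-2, 3), (3, -10)) = 13.9284
d((-2, 3), (-2, -6)) = 9.0
d((-5, 9), (-5, 2)) = 7.0
d((-5, 9), (3, -10)) = 20.6155
d((-5, 9), (-2, -6)) = 15.2971
d((-5, 2), (3, -10)) = 14.4222
d((-5, 2), (-2, -6)) = 8.544
d((3, -10), (-2, -6)) = 6.4031

Closest pair: (-2, 3) and (-5, 2) with distance 3.1623

The closest pair is (-2, 3) and (-5, 2) with Euclidean distance 3.1623. For 5 points, brute-force pairwise comparison is shown above. For large n, the divide-and-conquer algorithm (sort by x, recurse on halves, check the dividing strip) achieves O(n log n).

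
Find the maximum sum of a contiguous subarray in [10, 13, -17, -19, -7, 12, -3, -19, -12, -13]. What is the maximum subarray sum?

Using Kadane's algorithm on [10, 13, -17, -19, -7, 12, -3, -19, -12, -13]:

Scanning through the array:
Position 1 (value 13): max_ending_here = 23, max_so_far = 23
Position 2 (value -17): max_ending_here = 6, max_so_far = 23
Position 3 (value -19): max_ending_here = -13, max_so_far = 23
Position 4 (value -7): max_ending_here = -7, max_so_far = 23
Position 5 (value 12): max_ending_here = 12, max_so_far = 23
Position 6 (value -3): max_ending_here = 9, max_so_far = 23
Position 7 (value -19): max_ending_here = -10, max_so_far = 23
Position 8 (value -12): max_ending_here = -12, max_so_far = 23
Position 9 (value -13): max_ending_here = -13, max_so_far = 23

Maximum subarray: [10, 13]
Maximum sum: 23

The maximum subarray is [10, 13] with sum 23. This subarray runs from index 0 to index 1.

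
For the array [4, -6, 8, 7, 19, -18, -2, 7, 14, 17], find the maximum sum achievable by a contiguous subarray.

Using Kadane's algorithm on [4, -6, 8, 7, 19, -18, -2, 7, 14, 17]:

Scanning through the array:
Position 1 (value -6): max_ending_here = -2, max_so_far = 4
Position 2 (value 8): max_ending_here = 8, max_so_far = 8
Position 3 (value 7): max_ending_here = 15, max_so_far = 15
Position 4 (value 19): max_ending_here = 34, max_so_far = 34
Position 5 (value -18): max_ending_here = 16, max_so_far = 34
Position 6 (value -2): max_ending_here = 14, max_so_far = 34
Position 7 (value 7): max_ending_here = 21, max_so_far = 34
Position 8 (value 14): max_ending_here = 35, max_so_far = 35
Position 9 (value 17): max_ending_here = 52, max_so_far = 52

Maximum subarray: [8, 7, 19, -18, -2, 7, 14, 17]
Maximum sum: 52

The maximum subarray is [8, 7, 19, -18, -2, 7, 14, 17] with sum 52. This subarray runs from index 2 to index 9.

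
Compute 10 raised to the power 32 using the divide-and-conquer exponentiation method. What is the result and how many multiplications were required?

Computing 10^32 by squaring (build up from 10^1; each line after the first costs one multiplication):

10^1 = 10
10^2 = (10^1)^2 = 10^2 = 100
10^4 = (10^2)^2 = 100^2 = 10000
10^8 = (10^4)^2 = 10000^2 = 100000000
10^16 = (10^8)^2 = 100000000^2 = 10000000000000000
10^32 = (10^16)^2 = 10000000000000000^2 = 100000000000000000000000000000000

Result: 100000000000000000000000000000000
Multiplications needed: 5 (5 lines after 10^1)

10^32 = 100000000000000000000000000000000. Using exponentiation by squaring, this requires 5 multiplications. The key idea: if the exponent is even, square the half-power; if odd, multiply by the base once.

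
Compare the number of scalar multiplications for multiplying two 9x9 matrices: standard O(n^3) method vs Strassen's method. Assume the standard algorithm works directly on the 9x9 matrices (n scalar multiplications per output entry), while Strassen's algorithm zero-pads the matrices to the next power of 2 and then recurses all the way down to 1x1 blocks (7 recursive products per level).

Matrix multiplication for 9x9 matrices:

Strassen's algorithm requires power-of-2 dimensions. Pad 9x9 to 16x16 (next power of 2).

Standard algorithm: 9^3 = 729 multiplications
Strassen's algorithm: 7^(log2(16)) = 7^4 = 2401 multiplications
Difference: 729 - 2401 = -1672 (Strassen uses MORE here due to padding overhead — for small or just-over-power-of-2 n, padding can outweigh the per-level savings)

Standard: 729 multiplications (9^3). Strassen: 2401 multiplications (7^4, after padding to 16x16). Strassen reduces 8 recursive multiplications to 7 at each level.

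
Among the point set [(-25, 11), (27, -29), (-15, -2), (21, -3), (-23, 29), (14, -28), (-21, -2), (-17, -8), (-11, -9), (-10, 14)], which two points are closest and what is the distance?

Computing all pairwise distances among 10 points:

d((-25, 11), (27, -29)) = 65.6049
d((-25, 11), (-15, -2)) = 16.4012
d((-25, 11), (21, -3)) = 48.0833
d((-25, 11), (-23, 29)) = 18.1108
d((-25, 11), (14, -28)) = 55.1543
d((-25, 11), (-21, -2)) = 13.6015
d((-25, 11), (-17, -8)) = 20.6155
d((-25, 11), (-11, -9)) = 24.4131
d((-25, 11), (-10, 14)) = 15.2971
d((27, -29), (-15, -2)) = 49.93
d((27, -29), (21, -3)) = 26.6833
d((27, -29), (-23, 29)) = 76.5768
d((27, -29), (14, -28)) = 13.0384
d((27, -29), (-21, -2)) = 55.0727
d((27, -29), (-17, -8)) = 48.7545
d((27, -29), (-11, -9)) = 42.9418
d((27, -29), (-10, 14)) = 56.7274
d((-15, -2), (21, -3)) = 36.0139
d((-15, -2), (-23, 29)) = 32.0156
d((-15, -2), (14, -28)) = 38.9487
d((-15, -2), (-21, -2)) = 6.0 <-- minimum
d((-15, -2), (-17, -8)) = 6.3246
d((-15, -2), (-11, -9)) = 8.0623
d((-15, -2), (-10, 14)) = 16.7631
d((21, -3), (-23, 29)) = 54.4059
d((21, -3), (14, -28)) = 25.9615
d((21, -3), (-21, -2)) = 42.0119
d((21, -3), (-17, -8)) = 38.3275
d((21, -3), (-11, -9)) = 32.5576
d((21, -3), (-10, 14)) = 35.3553
d((-23, 29), (14, -28)) = 67.9559
d((-23, 29), (-21, -2)) = 31.0644
d((-23, 29), (-17, -8)) = 37.4833
d((-23, 29), (-11, -9)) = 39.8497
d((-23, 29), (-10, 14)) = 19.8494
d((14, -28), (-21, -2)) = 43.6005
d((14, -28), (-17, -8)) = 36.8917
d((14, -28), (-11, -9)) = 31.4006
d((14, -28), (-10, 14)) = 48.3735
d((-21, -2), (-17, -8)) = 7.2111
d((-21, -2), (-11, -9)) = 12.2066
d((-21, -2), (-10, 14)) = 19.4165
d((-17, -8), (-11, -9)) = 6.0828
d((-17, -8), (-10, 14)) = 23.0868
d((-11, -9), (-10, 14)) = 23.0217

Closest pair: (-15, -2) and (-21, -2) with distance 6.0

The closest pair is (-15, -2) and (-21, -2) with Euclidean distance 6.0. For 10 points, brute-force pairwise comparison is shown above. For large n, the divide-and-conquer algorithm (sort by x, recurse on halves, check the dividing strip) achieves O(n log n).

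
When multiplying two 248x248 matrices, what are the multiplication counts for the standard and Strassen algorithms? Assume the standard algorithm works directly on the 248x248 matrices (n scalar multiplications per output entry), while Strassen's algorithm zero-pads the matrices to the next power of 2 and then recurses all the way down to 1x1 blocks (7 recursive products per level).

Matrix multiplication for 248x248 matrices:

Strassen's algorithm requires power-of-2 dimensions. Pad 248x248 to 256x256 (next power of 2).

Standard algorithm: 248^3 = 15252992 multiplications
Strassen's algorithm: 7^(log2(256)) = 7^8 = 5764801 multiplications
Savings: 15252992 - 5764801 = 9488191 multiplications

Standard: 15252992 multiplications (248^3). Strassen: 5764801 multiplications (7^8, after padding to 256x256). Strassen reduces 8 recursive multiplications to 7 at each level.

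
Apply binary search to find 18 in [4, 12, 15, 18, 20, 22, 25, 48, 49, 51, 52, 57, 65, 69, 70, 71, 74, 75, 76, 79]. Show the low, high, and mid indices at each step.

Binary search for 18 in [4, 12, 15, 18, 20, 22, 25, 48, 49, 51, 52, 57, 65, 69, 70, 71, 74, 75, 76, 79]:

lo=0, hi=19, mid=9, arr[mid]=51 -> 51 > 18, search left half
lo=0, hi=8, mid=4, arr[mid]=20 -> 20 > 18, search left half
lo=0, hi=3, mid=1, arr[mid]=12 -> 12 < 18, search right half
lo=2, hi=3, mid=2, arr[mid]=15 -> 15 < 18, search right half
lo=3, hi=3, mid=3, arr[mid]=18 -> Found target at index 3!

Binary search finds 18 at index 3 after 5 comparisons. The search repeatedly halves the search space by comparing with the middle element.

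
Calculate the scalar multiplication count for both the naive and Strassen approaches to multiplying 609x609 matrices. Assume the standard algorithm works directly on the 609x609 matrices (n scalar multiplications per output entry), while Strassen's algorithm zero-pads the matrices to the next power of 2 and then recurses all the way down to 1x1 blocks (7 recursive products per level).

Matrix multiplication for 609x609 matrices:

Strassen's algorithm requires power-of-2 dimensions. Pad 609x609 to 1024x1024 (next power of 2).

Standard algorithm: 609^3 = 225866529 multiplications
Strassen's algorithm: 7^(log2(1024)) = 7^10 = 282475249 multiplications
Difference: 225866529 - 282475249 = -56608720 (Strassen uses MORE here due to padding overhead — for small or just-over-power-of-2 n, padding can outweigh the per-level savings)

Standard: 225866529 multiplications (609^3). Strassen: 282475249 multiplications (7^10, after padding to 1024x1024). Strassen reduces 8 recursive multiplications to 7 at each level.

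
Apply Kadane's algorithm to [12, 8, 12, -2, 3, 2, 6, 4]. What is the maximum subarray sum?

Using Kadane's algorithm on [12, 8, 12, -2, 3, 2, 6, 4]:

Scanning through the array:
Position 1 (value 8): max_ending_here = 20, max_so_far = 20
Position 2 (value 12): max_ending_here = 32, max_so_far = 32
Position 3 (value -2): max_ending_here = 30, max_so_far = 32
Position 4 (value 3): max_ending_here = 33, max_so_far = 33
Position 5 (value 2): max_ending_here = 35, max_so_far = 35
Position 6 (value 6): max_ending_here = 41, max_so_far = 41
Position 7 (value 4): max_ending_here = 45, max_so_far = 45

Maximum subarray: [12, 8, 12, -2, 3, 2, 6, 4]
Maximum sum: 45

The maximum subarray is [12, 8, 12, -2, 3, 2, 6, 4] with sum 45. This subarray runs from index 0 to index 7.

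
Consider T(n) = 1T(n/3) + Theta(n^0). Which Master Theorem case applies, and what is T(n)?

Master Theorem for T(n) = 1T(n/3) + O(n^0):

a = 1, b = 3, c = 0
log_b(a) = log_3(1) = 0.0000

Case 2: c = 0 = log_3(1) = 0.0000
T(n) = O(n^0 log n) = O(log n)

For T(n) = 1T(n/3) + O(n^0): log_3(1) = 0.0000. This is Case 2 of the Master Theorem (c = log_b(a), equal work at all levels), giving O(log n).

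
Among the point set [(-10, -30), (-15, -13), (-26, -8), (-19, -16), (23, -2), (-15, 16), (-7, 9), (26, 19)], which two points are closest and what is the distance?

Computing all pairwise distances among 8 points:

d((-10, -30), (-15, -13)) = 17.72
d((-10, -30), (-26, -8)) = 27.2029
d((-10, -30), (-19, -16)) = 16.6433
d((-10, -30), (23, -2)) = 43.2782
d((-10, -30), (-15, 16)) = 46.2709
d((-10, -30), (-7, 9)) = 39.1152
d((-10, -30), (26, 19)) = 60.803
d((-15, -13), (-26, -8)) = 12.083
d((-15, -13), (-19, -16)) = 5.0 <-- minimum
d((-15, -13), (23, -2)) = 39.5601
d((-15, -13), (-15, 16)) = 29.0
d((-15, -13), (-7, 9)) = 23.4094
d((-15, -13), (26, 19)) = 52.0096
d((-26, -8), (-19, -16)) = 10.6301
d((-26, -8), (23, -2)) = 49.366
d((-26, -8), (-15, 16)) = 26.4008
d((-26, -8), (-7, 9)) = 25.4951
d((-26, -8), (26, 19)) = 58.5918
d((-19, -16), (23, -2)) = 44.2719
d((-19, -16), (-15, 16)) = 32.249
d((-19, -16), (-7, 9)) = 27.7308
d((-19, -16), (26, 19)) = 57.0088
d((23, -2), (-15, 16)) = 42.0476
d((23, -2), (-7, 9)) = 31.9531
d((23, -2), (26, 19)) = 21.2132
d((-15, 16), (-7, 9)) = 10.6301
d((-15, 16), (26, 19)) = 41.1096
d((-7, 9), (26, 19)) = 34.4819

Closest pair: (-15, -13) and (-19, -16) with distance 5.0

The closest pair is (-15, -13) and (-19, -16) with Euclidean distance 5.0. For 8 points, brute-force pairwise comparison is shown above. For large n, the divide-and-conquer algorithm (sort by x, recurse on halves, check the dividing strip) achieves O(n log n).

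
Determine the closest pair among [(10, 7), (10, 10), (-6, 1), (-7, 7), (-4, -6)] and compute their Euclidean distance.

Computing all pairwise distances among 5 points:

d((10, 7), (10, 10)) = 3.0 <-- minimum
d((10, 7), (-6, 1)) = 17.088
d((10, 7), (-7, 7)) = 17.0
d((10, 7), (-4, -6)) = 19.105
d((10, 10), (-6, 1)) = 18.3576
d((10, 10), (-7, 7)) = 17.2627
d((10, 10), (-4, -6)) = 21.2603
d((-6, 1), (-7, 7)) = 6.0828
d((-6, 1), (-4, -6)) = 7.2801
d((-7, 7), (-4, -6)) = 13.3417

Closest pair: (10, 7) and (10, 10) with distance 3.0

The closest pair is (10, 7) and (10, 10) with Euclidean distance 3.0. For 5 points, brute-force pairwise comparison is shown above. For large n, the divide-and-conquer algorithm (sort by x, recurse on halves, check the dividing strip) achieves O(n log n).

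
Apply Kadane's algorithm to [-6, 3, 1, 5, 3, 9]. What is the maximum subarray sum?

Using Kadane's algorithm on [-6, 3, 1, 5, 3, 9]:

Scanning through the array:
Position 1 (value 3): max_ending_here = 3, max_so_far = 3
Position 2 (value 1): max_ending_here = 4, max_so_far = 4
Position 3 (value 5): max_ending_here = 9, max_so_far = 9
Position 4 (value 3): max_ending_here = 12, max_so_far = 12
Position 5 (value 9): max_ending_here = 21, max_so_far = 21

Maximum subarray: [3, 1, 5, 3, 9]
Maximum sum: 21

The maximum subarray is [3, 1, 5, 3, 9] with sum 21. This subarray runs from index 1 to index 5.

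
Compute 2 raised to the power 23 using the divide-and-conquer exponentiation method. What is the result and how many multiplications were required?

Computing 2^23 by squaring (build up from 2^1; each line after the first costs one multiplication):

2^1 = 2
2^2 = (2^1)^2 = 2^2 = 4
2^4 = (2^2)^2 = 4^2 = 16
2^5 = 2 * 2^4 = 2 * 16 = 32
2^10 = (2^5)^2 = 32^2 = 1024
2^11 = 2 * 2^10 = 2 * 1024 = 2048
2^22 = (2^11)^2 = 2048^2 = 4194304
2^23 = 2 * 2^22 = 2 * 4194304 = 8388608

Result: 8388608
Multiplications needed: 7 (7 lines after 2^1)

2^23 = 8388608. Using exponentiation by squaring, this requires 7 multiplications. The key idea: if the exponent is even, square the half-power; if odd, multiply by the base once.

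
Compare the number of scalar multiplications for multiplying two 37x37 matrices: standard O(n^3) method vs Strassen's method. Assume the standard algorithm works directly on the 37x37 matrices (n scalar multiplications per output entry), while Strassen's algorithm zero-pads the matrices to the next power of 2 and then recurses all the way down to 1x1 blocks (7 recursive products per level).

Matrix multiplication for 37x37 matrices:

Strassen's algorithm requires power-of-2 dimensions. Pad 37x37 to 64x64 (next power of 2).

Standard algorithm: 37^3 = 50653 multiplications
Strassen's algorithm: 7^(log2(64)) = 7^6 = 117649 multiplications
Difference: 50653 - 117649 = -66996 (Strassen uses MORE here due to padding overhead — for small or just-over-power-of-2 n, padding can outweigh the per-level savings)

Standard: 50653 multiplications (37^3). Strassen: 117649 multiplications (7^6, after padding to 64x64). Strassen reduces 8 recursive multiplications to 7 at each level.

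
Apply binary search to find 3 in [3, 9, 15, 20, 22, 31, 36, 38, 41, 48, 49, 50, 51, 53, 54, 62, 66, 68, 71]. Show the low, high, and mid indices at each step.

Binary search for 3 in [3, 9, 15, 20, 22, 31, 36, 38, 41, 48, 49, 50, 51, 53, 54, 62, 66, 68, 71]:

lo=0, hi=18, mid=9, arr[mid]=48 -> 48 > 3, search left half
lo=0, hi=8, mid=4, arr[mid]=22 -> 22 > 3, search left half
lo=0, hi=3, mid=1, arr[mid]=9 -> 9 > 3, search left half
lo=0, hi=0, mid=0, arr[mid]=3 -> Found target at index 0!

Binary search finds 3 at index 0 after 4 comparisons. The search repeatedly halves the search space by comparing with the middle element.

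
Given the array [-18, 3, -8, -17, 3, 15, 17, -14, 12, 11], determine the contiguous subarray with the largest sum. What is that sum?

Using Kadane's algorithm on [-18, 3, -8, -17, 3, 15, 17, -14, 12, 11]:

Scanning through the array:
Position 1 (value 3): max_ending_here = 3, max_so_far = 3
Position 2 (value -8): max_ending_here = -5, max_so_far = 3
Position 3 (value -17): max_ending_here = -17, max_so_far = 3
Position 4 (value 3): max_ending_here = 3, max_so_far = 3
Position 5 (value 15): max_ending_here = 18, max_so_far = 18
Position 6 (value 17): max_ending_here = 35, max_so_far = 35
Position 7 (value -14): max_ending_here = 21, max_so_far = 35
Position 8 (value 12): max_ending_here = 33, max_so_far = 35
Position 9 (value 11): max_ending_here = 44, max_so_far = 44

Maximum subarray: [3, 15, 17, -14, 12, 11]
Maximum sum: 44

The maximum subarray is [3, 15, 17, -14, 12, 11] with sum 44. This subarray runs from index 4 to index 9.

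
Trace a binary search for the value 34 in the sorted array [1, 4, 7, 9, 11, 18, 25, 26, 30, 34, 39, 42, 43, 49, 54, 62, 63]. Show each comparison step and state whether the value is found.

Binary search for 34 in [1, 4, 7, 9, 11, 18, 25, 26, 30, 34, 39, 42, 43, 49, 54, 62, 63]:

lo=0, hi=16, mid=8, arr[mid]=30 -> 30 < 34, search right half
lo=9, hi=16, mid=12, arr[mid]=43 -> 43 > 34, search left half
lo=9, hi=11, mid=10, arr[mid]=39 -> 39 > 34, search left half
lo=9, hi=9, mid=9, arr[mid]=34 -> Found target at index 9!

Binary search finds 34 at index 9 after 4 comparisons. The search repeatedly halves the search space by comparing with the middle element.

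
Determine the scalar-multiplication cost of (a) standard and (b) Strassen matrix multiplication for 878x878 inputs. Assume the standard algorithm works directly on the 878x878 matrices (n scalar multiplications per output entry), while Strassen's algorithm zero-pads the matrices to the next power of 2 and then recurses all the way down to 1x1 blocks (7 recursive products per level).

Matrix multiplication for 878x878 matrices:

Strassen's algorithm requires power-of-2 dimensions. Pad 878x878 to 1024x1024 (next power of 2).

Standard algorithm: 878^3 = 676836152 multiplications
Strassen's algorithm: 7^(log2(1024)) = 7^10 = 282475249 multiplications
Savings: 676836152 - 282475249 = 394360903 multiplications

Standard: 676836152 multiplications (878^3). Strassen: 282475249 multiplications (7^10, after padding to 1024x1024). Strassen reduces 8 recursive multiplications to 7 at each level.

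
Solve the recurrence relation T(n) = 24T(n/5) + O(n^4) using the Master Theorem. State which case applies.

Master Theorem for T(n) = 24T(n/5) + O(n^4):

a = 24, b = 5, c = 4
log_b(a) = log_5(24) = 1.9746

Case 3: c = 4 > log_5(24) = 1.9746
T(n) = O(n^4) = O(n^4)

For T(n) = 24T(n/5) + O(n^4): log_5(24) = 1.9746. This is Case 3 of the Master Theorem (c > log_b(a), work dominated by root), giving O(n^4).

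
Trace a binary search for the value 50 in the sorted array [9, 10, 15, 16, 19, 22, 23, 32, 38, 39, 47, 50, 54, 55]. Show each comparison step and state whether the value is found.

Binary search for 50 in [9, 10, 15, 16, 19, 22, 23, 32, 38, 39, 47, 50, 54, 55]:

lo=0, hi=13, mid=6, arr[mid]=23 -> 23 < 50, search right half
lo=7, hi=13, mid=10, arr[mid]=47 -> 47 < 50, search right half
lo=11, hi=13, mid=12, arr[mid]=54 -> 54 > 50, search left half
lo=11, hi=11, mid=11, arr[mid]=50 -> Found target at index 11!

Binary search finds 50 at index 11 after 4 comparisons. The search repeatedly halves the search space by comparing with the middle element.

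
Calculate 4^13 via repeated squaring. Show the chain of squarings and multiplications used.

Computing 4^13 by squaring (build up from 4^1; each line after the first costs one multiplication):

4^1 = 4
4^2 = (4^1)^2 = 4^2 = 16
4^3 = 4 * 4^2 = 4 * 16 = 64
4^6 = (4^3)^2 = 64^2 = 4096
4^12 = (4^6)^2 = 4096^2 = 16777216
4^13 = 4 * 4^12 = 4 * 16777216 = 67108864

Result: 67108864
Multiplications needed: 5 (5 lines after 4^1)

4^13 = 67108864. Using exponentiation by squaring, this requires 5 multiplications. The key idea: if the exponent is even, square the half-power; if odd, multiply by the base once.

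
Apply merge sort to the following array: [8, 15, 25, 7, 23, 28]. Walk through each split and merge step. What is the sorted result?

Merge sort trace:

Split: [8, 15, 25, 7, 23, 28] -> [8, 15, 25] and [7, 23, 28]
  Split: [8, 15, 25] -> [8] and [15, 25]
    Split: [15, 25] -> [15] and [25]
    Merge: [15] + [25] -> [15, 25]
  Merge: [8] + [15, 25] -> [8, 15, 25]
  Split: [7, 23, 28] -> [7] and [23, 28]
    Split: [23, 28] -> [23] and [28]
    Merge: [23] + [28] -> [23, 28]
  Merge: [7] + [23, 28] -> [7, 23, 28]
Merge: [8, 15, 25] + [7, 23, 28] -> [7, 8, 15, 23, 25, 28]

Final sorted array: [7, 8, 15, 23, 25, 28]

The merge sort proceeds by recursively splitting the array and merging sorted halves.
After all merges, the sorted array is [7, 8, 15, 23, 25, 28].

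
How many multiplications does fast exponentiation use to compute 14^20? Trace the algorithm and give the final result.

Computing 14^20 by squaring (build up from 14^1; each line after the first costs one multiplication):

14^1 = 14
14^2 = (14^1)^2 = 14^2 = 196
14^4 = (14^2)^2 = 196^2 = 38416
14^5 = 14 * 14^4 = 14 * 38416 = 537824
14^10 = (14^5)^2 = 537824^2 = 289254654976
14^20 = (14^10)^2 = 289254654976^2 = 83668255425284801560576

Result: 83668255425284801560576
Multiplications needed: 5 (5 lines after 14^1)

14^20 = 83668255425284801560576. Using exponentiation by squaring, this requires 5 multiplications. The key idea: if the exponent is even, square the half-power; if odd, multiply by the base once.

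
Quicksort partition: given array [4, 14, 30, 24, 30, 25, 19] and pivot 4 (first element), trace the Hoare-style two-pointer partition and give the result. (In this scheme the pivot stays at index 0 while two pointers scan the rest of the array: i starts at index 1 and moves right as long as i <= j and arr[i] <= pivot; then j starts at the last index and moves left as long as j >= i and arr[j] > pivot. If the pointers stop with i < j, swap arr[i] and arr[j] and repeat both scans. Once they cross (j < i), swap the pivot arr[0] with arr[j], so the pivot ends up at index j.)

Hoare-style two-pointer partition with pivot = 4:

Initial array: [4, 14, 30, 24, 30, 25, 19]

Pointers start at i = 1, j = 6.
i ends at 1, j ends at 0: the pointers have crossed (j < i), so scanning stops.

j = 0, so swapping arr[0] with arr[j] leaves the pivot at position 0: [4, 14, 30, 24, 30, 25, 19]
Pivot position: 0

After partitioning with pivot 4, the array becomes [4, 14, 30, 24, 30, 25, 19]. The pivot is placed at index 0. All elements to the left of the pivot are <= 4, and all elements to the right are > 4.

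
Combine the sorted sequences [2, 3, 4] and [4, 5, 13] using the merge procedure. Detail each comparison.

Merging process:

Compare 2 vs 4: take 2 from left. Merged: [2]
Compare 3 vs 4: take 3 from left. Merged: [2, 3]
Compare 4 vs 4: take 4 from left. Merged: [2, 3, 4]
Append remaining from right: [4, 5, 13]. Merged: [2, 3, 4, 4, 5, 13]

Final merged array: [2, 3, 4, 4, 5, 13]
Total comparisons: 3

The merged array is [2, 3, 4, 4, 5, 13], requiring 3 comparisons. The merge step runs in O(n) time where n is the total number of elements.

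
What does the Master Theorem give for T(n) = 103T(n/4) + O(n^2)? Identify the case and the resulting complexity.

Master Theorem for T(n) = 103T(n/4) + O(n^2):

a = 103, b = 4, c = 2
log_b(a) = log_4(103) = 3.3433

Case 1: c = 2 < log_4(103) = 3.3433
T(n) = O(n^(log_4 103))

For T(n) = 103T(n/4) + O(n^2): log_4(103) = 3.3433. This is Case 1 of the Master Theorem (c < log_b(a), work dominated by leaves), giving O(n^(log_4 103)).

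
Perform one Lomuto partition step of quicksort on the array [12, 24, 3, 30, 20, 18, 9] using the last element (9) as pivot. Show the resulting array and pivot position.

Lomuto partition with pivot = 9:

Initial array: [12, 24, 3, 30, 20, 18, 9]

arr[0]=12 > 9: no swap
arr[1]=24 > 9: no swap
arr[2]=3 <= 9: swap with position 0, array becomes [3, 24, 12, 30, 20, 18, 9]
arr[3]=30 > 9: no swap
arr[4]=20 > 9: no swap
arr[5]=18 > 9: no swap

Place pivot at position 1: [3, 9, 12, 30, 20, 18, 24]
Pivot position: 1

After partitioning with pivot 9, the array becomes [3, 9, 12, 30, 20, 18, 24]. The pivot is placed at index 1. All elements to the left of the pivot are <= 9, and all elements to the right are > 9.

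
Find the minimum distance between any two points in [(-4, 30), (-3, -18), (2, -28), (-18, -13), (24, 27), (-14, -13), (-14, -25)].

Computing all pairwise distances among 7 points:

d((-4, 30), (-3, -18)) = 48.0104
d((-4, 30), (2, -28)) = 58.3095
d((-4, 30), (-18, -13)) = 45.2217
d((-4, 30), (24, 27)) = 28.1603
d((-4, 30), (-14, -13)) = 44.1475
d((-4, 30), (-14, -25)) = 55.9017
d((-3, -18), (2, -28)) = 11.1803
d((-3, -18), (-18, -13)) = 15.8114
d((-3, -18), (24, 27)) = 52.4786
d((-3, -18), (-14, -13)) = 12.083
d((-3, -18), (-14, -25)) = 13.0384
d((2, -28), (-18, -13)) = 25.0
d((2, -28), (24, 27)) = 59.2368
d((2, -28), (-14, -13)) = 21.9317
d((2, -28), (-14, -25)) = 16.2788
d((-18, -13), (24, 27)) = 58.0
d((-18, -13), (-14, -13)) = 4.0 <-- minimum
d((-18, -13), (-14, -25)) = 12.6491
d((24, 27), (-14, -13)) = 55.1725
d((24, 27), (-14, -25)) = 64.405
d((-14, -13), (-14, -25)) = 12.0

Closest pair: (-18, -13) and (-14, -13) with distance 4.0

The closest pair is (-18, -13) and (-14, -13) with Euclidean distance 4.0. For 7 points, brute-force pairwise comparison is shown above. For large n, the divide-and-conquer algorithm (sort by x, recurse on halves, check the dividing strip) achieves O(n log n).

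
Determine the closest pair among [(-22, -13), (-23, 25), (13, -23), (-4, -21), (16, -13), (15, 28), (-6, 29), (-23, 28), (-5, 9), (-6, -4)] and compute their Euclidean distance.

Computing all pairwise distances among 10 points:

d((-22, -13), (-23, 25)) = 38.0132
d((-22, -13), (13, -23)) = 36.4005
d((-22, -13), (-4, -21)) = 19.6977
d((-22, -13), (16, -13)) = 38.0
d((-22, -13), (15, 28)) = 55.2268
d((-22, -13), (-6, 29)) = 44.9444
d((-22, -13), (-23, 28)) = 41.0122
d((-22, -13), (-5, 9)) = 27.8029
d((-22, -13), (-6, -4)) = 18.3576
d((-23, 25), (13, -23)) = 60.0
d((-23, 25), (-4, -21)) = 49.7695
d((-23, 25), (16, -13)) = 54.4518
d((-23, 25), (15, 28)) = 38.1182
d((-23, 25), (-6, 29)) = 17.4642
d((-23, 25), (-23, 28)) = 3.0 <-- minimum
d((-23, 25), (-5, 9)) = 24.0832
d((-23, 25), (-6, -4)) = 33.6155
d((13, -23), (-4, -21)) = 17.1172
d((13, -23), (16, -13)) = 10.4403
d((13, -23), (15, 28)) = 51.0392
d((13, -23), (-6, 29)) = 55.3624
d((13, -23), (-23, 28)) = 62.426
d((13, -23), (-5, 9)) = 36.7151
d((13, -23), (-6, -4)) = 26.8701
d((-4, -21), (16, -13)) = 21.5407
d((-4, -21), (15, 28)) = 52.5547
d((-4, -21), (-6, 29)) = 50.04
d((-4, -21), (-23, 28)) = 52.5547
d((-4, -21), (-5, 9)) = 30.0167
d((-4, -21), (-6, -4)) = 17.1172
d((16, -13), (15, 28)) = 41.0122
d((16, -13), (-6, 29)) = 47.4131
d((16, -13), (-23, 28)) = 56.5862
d((16, -13), (-5, 9)) = 30.4138
d((16, -13), (-6, -4)) = 23.7697
d((15, 28), (-6, 29)) = 21.0238
d((15, 28), (-23, 28)) = 38.0
d((15, 28), (-5, 9)) = 27.5862
d((15, 28), (-6, -4)) = 38.2753
d((-6, 29), (-23, 28)) = 17.0294
d((-6, 29), (-5, 9)) = 20.025
d((-6, 29), (-6, -4)) = 33.0
d((-23, 28), (-5, 9)) = 26.1725
d((-23, 28), (-6, -4)) = 36.2353
d((-5, 9), (-6, -4)) = 13.0384

Closest pair: (-23, 25) and (-23, 28) with distance 3.0

The closest pair is (-23, 25) and (-23, 28) with Euclidean distance 3.0. For 10 points, brute-force pairwise comparison is shown above. For large n, the divide-and-conquer algorithm (sort by x, recurse on halves, check the dividing strip) achieves O(n log n).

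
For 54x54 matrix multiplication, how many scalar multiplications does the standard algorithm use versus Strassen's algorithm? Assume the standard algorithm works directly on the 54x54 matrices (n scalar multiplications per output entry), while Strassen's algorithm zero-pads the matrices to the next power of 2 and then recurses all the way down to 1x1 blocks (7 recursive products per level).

Matrix multiplication for 54x54 matrices:

Strassen's algorithm requires power-of-2 dimensions. Pad 54x54 to 64x64 (next power of 2).

Standard algorithm: 54^3 = 157464 multiplications
Strassen's algorithm: 7^(log2(64)) = 7^6 = 117649 multiplications
Savings: 157464 - 117649 = 39815 multiplications

Standard: 157464 multiplications (54^3). Strassen: 117649 multiplications (7^6, after padding to 64x64). Strassen reduces 8 recursive multiplications to 7 at each level.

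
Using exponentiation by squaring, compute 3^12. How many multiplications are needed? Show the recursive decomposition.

Computing 3^12 by squaring (build up from 3^1; each line after the first costs one multiplication):

3^1 = 3
3^2 = (3^1)^2 = 3^2 = 9
3^3 = 3 * 3^2 = 3 * 9 = 27
3^6 = (3^3)^2 = 27^2 = 729
3^12 = (3^6)^2 = 729^2 = 531441

Result: 531441
Multiplications needed: 4 (4 lines after 3^1)

3^12 = 531441. Using exponentiation by squaring, this requires 4 multiplications. The key idea: if the exponent is even, square the half-power; if odd, multiply by the base once.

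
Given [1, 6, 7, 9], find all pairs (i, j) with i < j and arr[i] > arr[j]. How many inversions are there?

Finding inversions in [1, 6, 7, 9]:


Total inversions: 0

The array has 0 inversions. It is already sorted.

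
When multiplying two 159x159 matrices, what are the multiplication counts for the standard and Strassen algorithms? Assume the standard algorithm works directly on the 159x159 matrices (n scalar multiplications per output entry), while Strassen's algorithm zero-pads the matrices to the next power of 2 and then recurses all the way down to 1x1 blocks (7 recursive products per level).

Matrix multiplication for 159x159 matrices:

Strassen's algorithm requires power-of-2 dimensions. Pad 159x159 to 256x256 (next power of 2).

Standard algorithm: 159^3 = 4019679 multiplications
Strassen's algorithm: 7^(log2(256)) = 7^8 = 5764801 multiplications
Difference: 4019679 - 5764801 = -1745122 (Strassen uses MORE here due to padding overhead — for small or just-over-power-of-2 n, padding can outweigh the per-level savings)

Standard: 4019679 multiplications (159^3). Strassen: 5764801 multiplications (7^8, after padding to 256x256). Strassen reduces 8 recursive multiplications to 7 at each level.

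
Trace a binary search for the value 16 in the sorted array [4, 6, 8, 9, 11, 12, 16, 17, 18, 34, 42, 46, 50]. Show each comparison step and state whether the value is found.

Binary search for 16 in [4, 6, 8, 9, 11, 12, 16, 17, 18, 34, 42, 46, 50]:

lo=0, hi=12, mid=6, arr[mid]=16 -> Found target at index 6!

Binary search finds 16 at index 6 after 1 comparisons. The search repeatedly halves the search space by comparing with the middle element.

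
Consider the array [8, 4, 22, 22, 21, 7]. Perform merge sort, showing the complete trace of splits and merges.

Merge sort trace:

Split: [8, 4, 22, 22, 21, 7] -> [8, 4, 22] and [22, 21, 7]
  Split: [8, 4, 22] -> [8] and [4, 22]
    Split: [4, 22] -> [4] and [22]
    Merge: [4] + [22] -> [4, 22]
  Merge: [8] + [4, 22] -> [4, 8, 22]
  Split: [22, 21, 7] -> [22] and [21, 7]
    Split: [21, 7] -> [21] and [7]
    Merge: [21] + [7] -> [7, 21]
  Merge: [22] + [7, 21] -> [7, 21, 22]
Merge: [4, 8, 22] + [7, 21, 22] -> [4, 7, 8, 21, 22, 22]

Final sorted array: [4, 7, 8, 21, 22, 22]

The merge sort proceeds by recursively splitting the array and merging sorted halves.
After all merges, the sorted array is [4, 7, 8, 21, 22, 22].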